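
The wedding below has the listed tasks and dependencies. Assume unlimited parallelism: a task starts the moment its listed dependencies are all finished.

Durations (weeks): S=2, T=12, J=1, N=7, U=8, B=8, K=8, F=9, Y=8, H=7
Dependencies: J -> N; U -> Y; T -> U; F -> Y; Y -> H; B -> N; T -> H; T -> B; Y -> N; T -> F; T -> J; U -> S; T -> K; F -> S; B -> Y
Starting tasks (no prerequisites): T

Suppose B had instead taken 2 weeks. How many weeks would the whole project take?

As given, the longest chain is T→F→Y→H = 12+9+8+7 = 36, so the finish is 36 weeks.
B has 1 week of float (longest path through it is 35).
No other chain overtakes it, so the finish is 36 weeks.

36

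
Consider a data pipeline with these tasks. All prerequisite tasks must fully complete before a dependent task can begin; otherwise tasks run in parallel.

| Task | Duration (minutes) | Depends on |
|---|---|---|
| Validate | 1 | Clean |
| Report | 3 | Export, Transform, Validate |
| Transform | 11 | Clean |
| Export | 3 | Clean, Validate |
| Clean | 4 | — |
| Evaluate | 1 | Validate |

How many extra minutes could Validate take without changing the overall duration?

Critical path: Clean→Transform→Report = 4+11+3 = 18, so the finish is 18 minutes.
The longest chain containing Validate totals 11 minutes.
Float = 18 − 11 = 7.

7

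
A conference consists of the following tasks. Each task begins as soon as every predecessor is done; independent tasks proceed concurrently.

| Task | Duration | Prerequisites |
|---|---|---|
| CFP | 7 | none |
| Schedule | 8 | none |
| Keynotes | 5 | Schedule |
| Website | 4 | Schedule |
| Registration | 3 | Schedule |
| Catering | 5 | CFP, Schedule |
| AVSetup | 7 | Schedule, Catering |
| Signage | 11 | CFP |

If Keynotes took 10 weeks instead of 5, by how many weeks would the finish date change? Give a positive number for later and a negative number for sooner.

Baseline: Schedule→Catering→AVSetup = 8+5+7 = 20 → 20 weeks.
The longest path through Keynotes is only 13 weeks, so Keynotes has float 7.
The critical path is still Schedule→Catering→AVSetup; finish is now 20 weeks.
Change in finish: 20 − 20 = +0 weeks.

0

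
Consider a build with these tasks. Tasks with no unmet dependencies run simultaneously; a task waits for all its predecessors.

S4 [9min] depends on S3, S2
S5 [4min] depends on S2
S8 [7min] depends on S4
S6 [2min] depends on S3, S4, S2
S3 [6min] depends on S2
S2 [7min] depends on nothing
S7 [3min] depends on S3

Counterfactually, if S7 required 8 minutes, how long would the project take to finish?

Actual critical path: S2→S3→S4→S8 = 7+6+9+7 = 29 ⇒ 29 minutes.
S7 has 13 minutes of float (longest path through it is 16).
The critical path is still S2→S3→S4→S8; finish is now 29 minutes.

29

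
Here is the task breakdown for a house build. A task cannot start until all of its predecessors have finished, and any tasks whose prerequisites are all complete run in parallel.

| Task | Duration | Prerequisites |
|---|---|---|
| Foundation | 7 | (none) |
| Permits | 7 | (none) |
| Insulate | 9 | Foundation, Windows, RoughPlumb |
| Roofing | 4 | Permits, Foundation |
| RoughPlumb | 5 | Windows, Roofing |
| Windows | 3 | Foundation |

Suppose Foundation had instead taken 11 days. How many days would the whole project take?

As given, the longest chain is Foundation→Roofing→RoughPlumb→Insulate = 7+4+5+9 = 25, so the finish is 25 days.
Since Foundation is critical, the +4 change carries straight to that chain (now 29 days).
No other chain overtakes it, so the finish is 29 days.

29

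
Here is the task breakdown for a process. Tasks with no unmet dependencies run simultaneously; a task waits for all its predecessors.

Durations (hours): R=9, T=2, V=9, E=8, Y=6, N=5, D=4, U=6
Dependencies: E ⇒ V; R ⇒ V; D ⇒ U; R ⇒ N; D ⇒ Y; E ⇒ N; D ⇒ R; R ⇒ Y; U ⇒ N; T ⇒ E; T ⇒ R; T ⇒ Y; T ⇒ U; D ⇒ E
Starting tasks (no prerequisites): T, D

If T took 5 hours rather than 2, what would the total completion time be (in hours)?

23

Actual critical path: D→R→V = 4+9+9 = 22 ⇒ 22 hours.
The longest path through T is only 20 hours, so T has float 2.
New critical path: T→R→V = 5+9+9 = 23 ⇒ 23 hours.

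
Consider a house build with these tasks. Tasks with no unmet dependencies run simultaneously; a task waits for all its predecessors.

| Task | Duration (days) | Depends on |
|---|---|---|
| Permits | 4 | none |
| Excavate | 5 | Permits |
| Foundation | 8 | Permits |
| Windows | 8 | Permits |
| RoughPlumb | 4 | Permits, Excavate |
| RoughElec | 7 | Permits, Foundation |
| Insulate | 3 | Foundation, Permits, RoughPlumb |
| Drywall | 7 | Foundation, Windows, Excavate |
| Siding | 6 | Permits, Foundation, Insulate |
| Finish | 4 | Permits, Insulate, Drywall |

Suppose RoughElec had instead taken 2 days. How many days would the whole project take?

The binding path is Permits→Foundation→Drywall→Finish = 4+8+7+4 = 23; finish at 23 days.
The longest path through RoughElec is only 19 days, so RoughElec has float 4.
That remains the longest chain; total 23 days.

23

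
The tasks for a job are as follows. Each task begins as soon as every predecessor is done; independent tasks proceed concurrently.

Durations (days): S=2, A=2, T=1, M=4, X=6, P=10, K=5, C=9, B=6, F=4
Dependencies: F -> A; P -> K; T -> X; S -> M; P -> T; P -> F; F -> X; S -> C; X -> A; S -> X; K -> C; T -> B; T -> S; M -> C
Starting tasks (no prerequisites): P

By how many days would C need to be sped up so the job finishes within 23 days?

Current finish: 26 days; target: 23.
C is on every critical path, so each day cut from C cuts the finish by one (this holds down to a finish of 22).
Need 26 − 23 = 3 days off C → C becomes 6 days, finish becomes 23.

3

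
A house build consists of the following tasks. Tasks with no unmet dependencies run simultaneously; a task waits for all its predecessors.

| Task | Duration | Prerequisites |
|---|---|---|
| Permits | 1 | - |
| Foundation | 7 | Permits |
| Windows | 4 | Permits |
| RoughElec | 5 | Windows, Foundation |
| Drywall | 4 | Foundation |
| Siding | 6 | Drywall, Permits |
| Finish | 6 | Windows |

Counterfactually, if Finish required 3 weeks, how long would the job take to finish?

18

Baseline: Permits→Foundation→Drywall→Siding = 1+7+4+6 = 18 → 18 weeks.
The longest path through Finish is only 11 weeks, so Finish has float 7.
No other chain overtakes it, so the finish is 18 weeks.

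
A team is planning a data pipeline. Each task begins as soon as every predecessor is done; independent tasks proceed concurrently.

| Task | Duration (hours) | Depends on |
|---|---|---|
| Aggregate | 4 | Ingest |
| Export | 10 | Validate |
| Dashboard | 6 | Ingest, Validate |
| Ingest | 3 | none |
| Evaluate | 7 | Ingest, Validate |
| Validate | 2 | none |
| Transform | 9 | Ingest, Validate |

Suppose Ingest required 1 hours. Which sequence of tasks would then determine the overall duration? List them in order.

Actual critical path: Ingest→Transform = 3+9 = 12 ⇒ 12 hours.
Since Ingest is critical, the -2 change carries straight to that chain (now 10 hours).
New critical path: Validate→Export = 2+10 = 12 ⇒ 12 hours.

Validate, Export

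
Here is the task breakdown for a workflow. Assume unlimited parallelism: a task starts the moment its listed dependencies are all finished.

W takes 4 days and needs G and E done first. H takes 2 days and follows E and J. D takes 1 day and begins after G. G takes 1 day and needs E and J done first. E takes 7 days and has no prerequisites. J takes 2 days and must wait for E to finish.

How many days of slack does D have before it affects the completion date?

3

E→J→G→W = 7+2+1+4 = 14 sets the makespan at 14 days.
The longest chain containing D totals 11 days.
Float = 14 − 11 = 3.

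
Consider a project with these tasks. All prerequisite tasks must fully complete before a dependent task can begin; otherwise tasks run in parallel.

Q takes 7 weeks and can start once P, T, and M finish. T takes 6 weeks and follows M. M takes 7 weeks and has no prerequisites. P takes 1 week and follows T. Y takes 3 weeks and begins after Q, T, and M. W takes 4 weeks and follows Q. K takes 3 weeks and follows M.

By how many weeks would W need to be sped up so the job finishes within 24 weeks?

1

Current finish: 25 weeks; target: 24.
W is on every critical path, so each week cut from W cuts the finish by one (this holds down to a finish of 24).
Need 25 − 24 = 1 week off W → W becomes 3 weeks, finish becomes 24.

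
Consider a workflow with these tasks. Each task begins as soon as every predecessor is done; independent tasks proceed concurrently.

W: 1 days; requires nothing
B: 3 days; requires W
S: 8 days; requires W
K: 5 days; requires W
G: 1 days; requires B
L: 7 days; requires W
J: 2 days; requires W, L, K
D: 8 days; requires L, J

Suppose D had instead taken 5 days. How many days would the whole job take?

Actual critical path: W→L→J→D = 1+7+2+8 = 18 ⇒ 18 days.
D lies on that path, so at 5 days the path becomes 15 days.
The critical path is still W→L→J→D; finish is now 15 days.

15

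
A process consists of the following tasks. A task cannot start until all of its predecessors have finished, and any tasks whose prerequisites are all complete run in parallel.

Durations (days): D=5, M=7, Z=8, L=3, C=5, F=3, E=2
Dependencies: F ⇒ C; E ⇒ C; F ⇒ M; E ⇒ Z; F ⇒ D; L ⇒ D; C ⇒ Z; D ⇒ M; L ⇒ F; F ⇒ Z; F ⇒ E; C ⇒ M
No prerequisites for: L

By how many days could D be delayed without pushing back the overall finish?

The longest chain is L→F→E→C→Z = 3+3+2+5+8 = 21; overall finish 21 days.
The longest chain containing D totals 18 days.
Float = 21 − 18 = 3.

3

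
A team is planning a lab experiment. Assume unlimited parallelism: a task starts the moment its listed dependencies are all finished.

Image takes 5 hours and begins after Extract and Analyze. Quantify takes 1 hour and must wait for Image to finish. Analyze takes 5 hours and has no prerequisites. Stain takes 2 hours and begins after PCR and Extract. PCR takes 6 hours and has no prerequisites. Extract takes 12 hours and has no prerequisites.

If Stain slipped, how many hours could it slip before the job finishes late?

The longest chain is Extract→Image→Quantify = 12+5+1 = 18; overall finish 18 hours.
Stain finishes as early as 14 and must finish by 18.
Float = 18 − 14 = 4.

4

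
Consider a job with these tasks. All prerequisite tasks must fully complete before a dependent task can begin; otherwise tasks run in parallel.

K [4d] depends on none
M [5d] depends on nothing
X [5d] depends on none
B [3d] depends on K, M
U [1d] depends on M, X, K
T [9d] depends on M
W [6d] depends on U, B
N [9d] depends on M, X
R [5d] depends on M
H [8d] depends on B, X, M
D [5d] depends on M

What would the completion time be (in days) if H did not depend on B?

14

Original critical path: M→B→H = 5+3+8 = 16 ⇒ 16 days.
Without B→H, H's earliest start moves from 8 to 5.
New critical path: M→B→W = 5+3+6 = 14 ⇒ 14 days.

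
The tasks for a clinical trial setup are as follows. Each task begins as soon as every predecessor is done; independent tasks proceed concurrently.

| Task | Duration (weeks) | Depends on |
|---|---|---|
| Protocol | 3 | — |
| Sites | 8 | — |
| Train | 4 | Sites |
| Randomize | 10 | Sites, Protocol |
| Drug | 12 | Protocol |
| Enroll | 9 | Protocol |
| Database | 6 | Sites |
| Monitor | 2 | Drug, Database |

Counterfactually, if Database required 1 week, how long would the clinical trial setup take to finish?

As given, the longest chain is Sites→Randomize = 8+10 = 18, so the finish is 18 weeks.
The longest path through Database is only 16 weeks, so Database has float 2.
That remains the longest chain; total 18 weeks.

18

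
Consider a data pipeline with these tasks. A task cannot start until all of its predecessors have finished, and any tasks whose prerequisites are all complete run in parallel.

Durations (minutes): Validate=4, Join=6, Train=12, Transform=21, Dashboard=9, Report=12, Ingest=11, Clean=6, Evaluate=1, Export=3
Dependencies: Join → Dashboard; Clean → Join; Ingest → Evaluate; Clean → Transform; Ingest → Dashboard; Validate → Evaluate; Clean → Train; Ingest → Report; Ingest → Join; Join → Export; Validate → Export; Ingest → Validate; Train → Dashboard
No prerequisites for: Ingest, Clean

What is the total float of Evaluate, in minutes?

11

Critical path: Clean→Transform = 6+21 = 27, so the finish is 27 minutes.
The longest chain containing Evaluate totals 16 minutes.
So Evaluate can slip 27 − 16 = 11 minutes.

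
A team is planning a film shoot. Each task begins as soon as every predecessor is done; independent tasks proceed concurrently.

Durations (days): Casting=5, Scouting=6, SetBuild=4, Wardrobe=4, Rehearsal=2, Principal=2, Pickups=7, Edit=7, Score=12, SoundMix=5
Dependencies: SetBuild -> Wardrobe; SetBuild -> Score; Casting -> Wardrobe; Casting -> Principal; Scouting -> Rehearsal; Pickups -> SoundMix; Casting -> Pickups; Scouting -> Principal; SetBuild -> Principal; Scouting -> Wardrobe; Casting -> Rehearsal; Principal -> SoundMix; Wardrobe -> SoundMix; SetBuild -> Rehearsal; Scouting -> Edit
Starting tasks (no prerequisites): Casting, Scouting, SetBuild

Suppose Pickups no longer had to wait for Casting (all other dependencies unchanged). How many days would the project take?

16

Before: longest chain Casting→Pickups→SoundMix = 5+7+5 = 17, finish 17.
Without Casting→Pickups, Pickups's earliest start moves from 5 to 0.
New critical path: SetBuild→Score = 4+12 = 16 ⇒ 16 days.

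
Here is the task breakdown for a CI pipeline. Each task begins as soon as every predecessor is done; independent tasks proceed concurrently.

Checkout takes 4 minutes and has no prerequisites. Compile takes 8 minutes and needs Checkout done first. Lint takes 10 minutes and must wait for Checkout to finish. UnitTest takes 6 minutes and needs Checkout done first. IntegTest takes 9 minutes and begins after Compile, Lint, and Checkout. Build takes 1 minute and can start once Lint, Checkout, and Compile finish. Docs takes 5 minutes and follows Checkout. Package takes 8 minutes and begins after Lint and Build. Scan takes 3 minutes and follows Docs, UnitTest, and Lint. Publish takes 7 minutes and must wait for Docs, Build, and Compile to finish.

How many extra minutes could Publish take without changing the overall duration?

1

Critical path: Checkout→Lint→IntegTest = 4+10+9 = 23, so the finish is 23 minutes.
Longest path through Publish: 22 minutes (earliest finish 22, latest finish 23).
Slack of Publish = 16 − 15 = 1 minute.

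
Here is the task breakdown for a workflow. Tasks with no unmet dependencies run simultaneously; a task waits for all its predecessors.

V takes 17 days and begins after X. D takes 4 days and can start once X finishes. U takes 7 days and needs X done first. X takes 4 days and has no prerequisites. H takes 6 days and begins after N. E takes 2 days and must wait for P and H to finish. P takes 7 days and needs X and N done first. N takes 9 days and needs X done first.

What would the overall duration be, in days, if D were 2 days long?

22

Baseline: X→N→P→E = 4+9+7+2 = 22 → 22 days.
D is off the critical path — its longest chain is 8 days, giving 14 of slack.
That remains the longest chain; total 22 days.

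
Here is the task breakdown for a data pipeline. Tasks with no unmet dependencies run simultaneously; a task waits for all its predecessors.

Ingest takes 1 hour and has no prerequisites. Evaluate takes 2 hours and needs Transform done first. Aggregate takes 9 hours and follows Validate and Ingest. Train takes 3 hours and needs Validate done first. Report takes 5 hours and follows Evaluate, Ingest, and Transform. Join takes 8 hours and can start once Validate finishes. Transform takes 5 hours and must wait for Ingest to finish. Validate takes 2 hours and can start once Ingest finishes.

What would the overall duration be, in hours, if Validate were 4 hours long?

Critical path before the change: Ingest→Transform→Evaluate→Report = 1+5+2+5 = 13 giving 13 hours.
Validate is off the critical path — its longest chain is 12 hours, giving 1 of slack.
The binding chain switches to Ingest→Validate→Aggregate = 1+4+9 = 14; finish 14 hours.

14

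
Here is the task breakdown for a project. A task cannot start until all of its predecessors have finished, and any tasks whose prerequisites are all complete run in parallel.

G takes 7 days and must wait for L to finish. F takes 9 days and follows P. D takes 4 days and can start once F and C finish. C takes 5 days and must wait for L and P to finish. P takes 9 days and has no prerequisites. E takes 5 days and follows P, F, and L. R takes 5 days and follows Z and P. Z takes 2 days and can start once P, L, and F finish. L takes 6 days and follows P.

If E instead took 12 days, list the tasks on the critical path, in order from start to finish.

Critical path before the change: P→F→Z→R = 9+9+2+5 = 25 giving 25 days.
E has 2 days of float (longest path through it is 23).
The binding chain switches to P→F→E = 9+9+12 = 30; finish 30 days.

P, F, E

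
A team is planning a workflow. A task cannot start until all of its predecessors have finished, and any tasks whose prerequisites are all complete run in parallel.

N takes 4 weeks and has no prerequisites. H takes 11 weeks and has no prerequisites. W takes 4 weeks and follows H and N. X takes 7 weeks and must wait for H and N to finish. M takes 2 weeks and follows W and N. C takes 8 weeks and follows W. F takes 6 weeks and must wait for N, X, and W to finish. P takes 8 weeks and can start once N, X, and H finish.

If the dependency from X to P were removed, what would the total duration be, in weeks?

Original critical path: H→X→P = 11+7+8 = 26 ⇒ 26 weeks.
Without X→P, P's earliest start moves from 18 to 11.
After: H→X→F = 11+7+6 = 24 → 24 weeks.

24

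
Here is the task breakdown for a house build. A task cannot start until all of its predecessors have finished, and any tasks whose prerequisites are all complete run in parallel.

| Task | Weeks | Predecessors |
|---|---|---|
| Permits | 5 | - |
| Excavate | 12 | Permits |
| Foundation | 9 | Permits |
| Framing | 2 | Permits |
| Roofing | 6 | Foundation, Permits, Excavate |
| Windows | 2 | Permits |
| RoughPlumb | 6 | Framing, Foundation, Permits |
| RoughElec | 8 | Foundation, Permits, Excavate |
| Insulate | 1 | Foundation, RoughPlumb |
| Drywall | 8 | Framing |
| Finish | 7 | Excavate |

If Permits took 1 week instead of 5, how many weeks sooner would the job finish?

4

Actual critical path: Permits→Excavate→RoughElec = 5+12+8 = 25 ⇒ 25 weeks.
Permits is on the critical path; changing it to 1 makes that path 21 weeks.
No other chain overtakes it, so the finish is 21 weeks.
Change in finish: 21 − 25 = -4 weeks.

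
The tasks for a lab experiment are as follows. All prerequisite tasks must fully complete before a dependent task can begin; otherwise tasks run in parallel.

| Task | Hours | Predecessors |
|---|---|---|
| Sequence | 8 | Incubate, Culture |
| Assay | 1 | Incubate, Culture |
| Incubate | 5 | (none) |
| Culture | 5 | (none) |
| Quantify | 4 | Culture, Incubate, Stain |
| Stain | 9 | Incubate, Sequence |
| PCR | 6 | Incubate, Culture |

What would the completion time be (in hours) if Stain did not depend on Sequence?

With the dependency in place, Culture→Sequence→Stain→Quantify = 5+8+9+4 = 26 sets the finish at 26 hours.
Without Sequence→Stain, Stain's earliest start moves from 13 to 5.
The longest chain is now Incubate→Stain→Quantify = 5+9+4 = 18, so the schedule takes 18 hours.

18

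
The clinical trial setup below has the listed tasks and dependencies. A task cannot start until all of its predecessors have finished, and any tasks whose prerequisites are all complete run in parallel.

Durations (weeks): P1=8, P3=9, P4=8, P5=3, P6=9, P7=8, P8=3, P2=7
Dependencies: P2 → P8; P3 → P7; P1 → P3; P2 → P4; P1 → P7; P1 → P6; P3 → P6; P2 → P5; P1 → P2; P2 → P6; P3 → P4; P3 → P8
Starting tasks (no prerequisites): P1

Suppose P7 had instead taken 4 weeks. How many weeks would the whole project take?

Critical path before the change: P1→P3→P6 = 8+9+9 = 26 giving 26 weeks.
P7 is off the critical path — its longest chain is 25 weeks, giving 1 of slack.
No other chain overtakes it, so the finish is 26 weeks.

26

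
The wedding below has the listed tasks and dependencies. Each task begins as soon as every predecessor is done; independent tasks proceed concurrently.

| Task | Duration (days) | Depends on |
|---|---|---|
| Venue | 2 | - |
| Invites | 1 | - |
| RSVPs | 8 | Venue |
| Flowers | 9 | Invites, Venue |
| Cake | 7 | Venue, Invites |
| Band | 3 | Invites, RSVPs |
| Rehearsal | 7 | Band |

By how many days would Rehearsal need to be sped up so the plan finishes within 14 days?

6

Current finish: 20 days; target: 14.
Rehearsal is on every critical path, so each day cut from Rehearsal cuts the finish by one (this holds down to a finish of 14).
Need 20 − 14 = 6 days off Rehearsal → Rehearsal becomes 1 day, finish becomes 14.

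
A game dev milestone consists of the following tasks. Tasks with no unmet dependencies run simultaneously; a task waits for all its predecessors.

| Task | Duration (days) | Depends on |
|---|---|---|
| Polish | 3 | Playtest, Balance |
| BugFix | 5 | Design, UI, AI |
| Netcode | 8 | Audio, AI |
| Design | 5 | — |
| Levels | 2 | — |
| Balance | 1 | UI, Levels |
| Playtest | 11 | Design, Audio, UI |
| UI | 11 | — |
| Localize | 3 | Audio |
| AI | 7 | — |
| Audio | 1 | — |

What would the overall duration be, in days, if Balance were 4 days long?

25

The binding path is UI→Playtest→Polish = 11+11+3 = 25; finish at 25 days.
Balance is off the critical path — its longest chain is 15 days, giving 10 of slack.
That remains the longest chain; total 25 days.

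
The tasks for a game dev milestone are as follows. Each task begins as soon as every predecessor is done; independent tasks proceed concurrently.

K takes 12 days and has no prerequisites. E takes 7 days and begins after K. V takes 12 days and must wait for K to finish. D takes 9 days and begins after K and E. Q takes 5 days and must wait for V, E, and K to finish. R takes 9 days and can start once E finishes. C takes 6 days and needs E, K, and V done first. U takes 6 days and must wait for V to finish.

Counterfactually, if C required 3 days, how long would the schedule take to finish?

The binding path is K→V→C = 12+12+6 = 30; finish at 30 days.
C lies on that path, so at 3 days the path becomes 27 days.
Now K→V→U = 12+12+6 = 30 is longest, so the finish becomes 30 days.

30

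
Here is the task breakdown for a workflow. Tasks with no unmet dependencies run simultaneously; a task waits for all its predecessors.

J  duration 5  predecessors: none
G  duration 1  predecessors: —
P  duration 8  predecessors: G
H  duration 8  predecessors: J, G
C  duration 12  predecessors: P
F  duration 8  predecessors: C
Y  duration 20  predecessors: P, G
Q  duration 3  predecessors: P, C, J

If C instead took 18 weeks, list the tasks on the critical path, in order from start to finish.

G, P, C, F

As given, the longest chain is G→P→C→F = 1+8+12+8 = 29, so the finish is 29 weeks.
C is on the critical path; changing it to 18 makes that path 35 weeks.
That remains the longest chain; total 35 weeks.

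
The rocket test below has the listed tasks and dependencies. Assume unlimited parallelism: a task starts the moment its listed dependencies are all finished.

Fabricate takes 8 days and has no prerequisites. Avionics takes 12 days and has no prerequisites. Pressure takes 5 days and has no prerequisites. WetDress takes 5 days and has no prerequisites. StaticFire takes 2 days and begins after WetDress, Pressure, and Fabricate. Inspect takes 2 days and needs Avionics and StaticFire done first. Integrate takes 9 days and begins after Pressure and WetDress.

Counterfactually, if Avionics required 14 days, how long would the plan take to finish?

16

The binding path is Avionics→Inspect = 12+2 = 14; finish at 14 days.
Since Avionics is critical, the +2 change carries straight to that chain (now 16 days).
No other chain overtakes it, so the finish is 16 days.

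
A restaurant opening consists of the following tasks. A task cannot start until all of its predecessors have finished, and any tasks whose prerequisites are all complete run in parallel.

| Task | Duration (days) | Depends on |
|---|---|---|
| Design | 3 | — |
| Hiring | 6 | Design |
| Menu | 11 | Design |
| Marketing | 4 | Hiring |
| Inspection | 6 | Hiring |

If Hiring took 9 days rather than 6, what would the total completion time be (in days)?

Baseline: Design→Hiring→Inspection = 3+6+6 = 15 → 15 days.
Hiring lies on that path, so at 9 days the path becomes 18 days.
No other chain overtakes it, so the finish is 18 days.

18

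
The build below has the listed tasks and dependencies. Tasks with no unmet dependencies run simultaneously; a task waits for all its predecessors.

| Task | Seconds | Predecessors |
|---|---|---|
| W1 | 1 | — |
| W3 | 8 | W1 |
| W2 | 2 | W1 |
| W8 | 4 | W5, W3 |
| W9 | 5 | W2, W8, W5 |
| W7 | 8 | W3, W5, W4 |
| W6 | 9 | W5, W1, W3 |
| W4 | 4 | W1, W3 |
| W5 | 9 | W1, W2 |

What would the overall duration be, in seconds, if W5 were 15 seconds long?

27

As given, the longest chain is W1→W2→W5→W6 = 1+2+9+9 = 21, so the finish is 21 seconds.
Since W5 is critical, the +6 change carries straight to that chain (now 27 seconds).
That remains the longest chain; total 27 seconds.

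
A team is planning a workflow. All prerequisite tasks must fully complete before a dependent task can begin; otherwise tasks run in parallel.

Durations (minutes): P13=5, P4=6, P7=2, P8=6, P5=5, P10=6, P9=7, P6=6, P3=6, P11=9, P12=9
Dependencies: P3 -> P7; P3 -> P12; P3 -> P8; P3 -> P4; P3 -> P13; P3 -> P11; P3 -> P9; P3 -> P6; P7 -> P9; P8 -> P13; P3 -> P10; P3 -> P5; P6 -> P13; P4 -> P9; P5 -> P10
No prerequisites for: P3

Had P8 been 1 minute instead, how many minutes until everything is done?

Baseline: P3→P4→P9 = 6+6+7 = 19 → 19 minutes.
P8 is off the critical path — its longest chain is 17 minutes, giving 2 of slack.
The critical path is still P3→P4→P9; finish is now 19 minutes.

19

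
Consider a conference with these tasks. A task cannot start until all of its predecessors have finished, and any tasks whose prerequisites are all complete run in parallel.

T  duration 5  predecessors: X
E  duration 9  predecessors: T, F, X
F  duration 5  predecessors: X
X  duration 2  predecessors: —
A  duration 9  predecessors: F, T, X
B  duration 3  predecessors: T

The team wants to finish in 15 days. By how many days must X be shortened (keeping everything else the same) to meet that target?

Current finish: 16 days; target: 15.
X is on every critical path, so each day cut from X cuts the finish by one (this holds down to a finish of 15).
Need 16 − 15 = 1 day off X → X becomes 1 day, finish becomes 15.

1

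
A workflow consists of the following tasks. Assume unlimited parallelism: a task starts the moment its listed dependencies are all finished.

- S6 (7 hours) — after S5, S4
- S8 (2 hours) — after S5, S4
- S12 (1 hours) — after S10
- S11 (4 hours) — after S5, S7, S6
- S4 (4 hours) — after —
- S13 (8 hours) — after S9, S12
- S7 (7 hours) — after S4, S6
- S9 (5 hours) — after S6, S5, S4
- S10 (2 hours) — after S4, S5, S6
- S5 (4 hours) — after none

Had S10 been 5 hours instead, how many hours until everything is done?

Actual critical path: S4→S6→S9→S13 = 4+7+5+8 = 24 ⇒ 24 hours.
S10 has 2 hours of float (longest path through it is 22).
The binding chain switches to S4→S6→S10→S12→S13 = 4+7+5+1+8 = 25; finish 25 hours.

25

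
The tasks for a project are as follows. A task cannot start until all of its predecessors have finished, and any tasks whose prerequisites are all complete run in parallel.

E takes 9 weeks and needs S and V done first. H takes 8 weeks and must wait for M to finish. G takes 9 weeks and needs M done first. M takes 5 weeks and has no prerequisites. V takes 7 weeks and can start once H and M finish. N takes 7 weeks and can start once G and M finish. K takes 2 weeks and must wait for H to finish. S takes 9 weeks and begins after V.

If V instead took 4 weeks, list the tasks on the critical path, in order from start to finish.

M, H, V, S, E

Critical path before the change: M→H→V→S→E = 5+8+7+9+9 = 38 giving 38 weeks.
V is on the critical path; changing it to 4 makes that path 35 weeks.
No other chain overtakes it, so the finish is 35 weeks.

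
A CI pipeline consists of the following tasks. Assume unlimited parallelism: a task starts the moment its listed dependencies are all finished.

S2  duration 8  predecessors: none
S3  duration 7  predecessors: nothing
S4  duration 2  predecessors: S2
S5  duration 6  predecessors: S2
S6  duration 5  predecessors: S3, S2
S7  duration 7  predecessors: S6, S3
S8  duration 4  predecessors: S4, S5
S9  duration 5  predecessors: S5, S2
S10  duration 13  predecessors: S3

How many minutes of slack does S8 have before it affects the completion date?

2

The longest chain is S2→S6→S7 = 8+5+7 = 20; overall finish 20 minutes.
The longest chain containing S8 totals 18 minutes.
Float = 20 − 18 = 2.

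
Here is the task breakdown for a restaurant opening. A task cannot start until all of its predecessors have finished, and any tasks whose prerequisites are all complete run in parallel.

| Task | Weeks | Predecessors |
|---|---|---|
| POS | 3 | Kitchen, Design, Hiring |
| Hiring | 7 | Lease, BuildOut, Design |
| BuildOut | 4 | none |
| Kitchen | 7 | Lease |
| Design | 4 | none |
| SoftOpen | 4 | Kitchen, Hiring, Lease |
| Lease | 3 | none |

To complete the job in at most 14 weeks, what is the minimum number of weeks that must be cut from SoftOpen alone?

Current finish: 15 weeks; target: 14.
SoftOpen is on every critical path, so each week cut from SoftOpen cuts the finish by one (this holds down to a finish of 14).
Need 15 − 14 = 1 week off SoftOpen → SoftOpen becomes 3 weeks, finish becomes 14.

1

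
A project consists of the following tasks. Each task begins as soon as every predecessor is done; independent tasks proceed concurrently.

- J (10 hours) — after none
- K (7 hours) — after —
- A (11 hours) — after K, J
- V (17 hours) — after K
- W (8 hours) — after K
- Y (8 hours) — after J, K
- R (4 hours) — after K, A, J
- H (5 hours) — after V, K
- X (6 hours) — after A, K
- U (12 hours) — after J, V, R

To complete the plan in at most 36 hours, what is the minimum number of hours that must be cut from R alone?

Current finish: 37 hours; target: 36.
R is on every critical path, so each hour cut from R cuts the finish by one (this holds down to a finish of 36).
Need 37 − 36 = 1 hour off R → R becomes 3 hours, finish becomes 36.

1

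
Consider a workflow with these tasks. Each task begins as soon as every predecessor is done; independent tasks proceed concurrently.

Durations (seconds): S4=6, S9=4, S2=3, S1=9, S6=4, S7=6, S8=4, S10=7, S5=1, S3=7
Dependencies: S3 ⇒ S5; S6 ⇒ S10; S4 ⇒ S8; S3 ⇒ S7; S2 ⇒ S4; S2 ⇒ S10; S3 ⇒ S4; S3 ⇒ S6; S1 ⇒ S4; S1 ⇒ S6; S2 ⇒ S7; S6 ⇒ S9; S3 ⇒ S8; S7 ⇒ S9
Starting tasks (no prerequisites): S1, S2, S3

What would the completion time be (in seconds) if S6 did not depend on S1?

With the dependency in place, S1→S6→S10 = 9+4+7 = 20 sets the finish at 20 seconds.
Without S1→S6, S6's earliest start moves from 9 to 7.
New critical path: S1→S4→S8 = 9+6+4 = 19 ⇒ 19 seconds.

19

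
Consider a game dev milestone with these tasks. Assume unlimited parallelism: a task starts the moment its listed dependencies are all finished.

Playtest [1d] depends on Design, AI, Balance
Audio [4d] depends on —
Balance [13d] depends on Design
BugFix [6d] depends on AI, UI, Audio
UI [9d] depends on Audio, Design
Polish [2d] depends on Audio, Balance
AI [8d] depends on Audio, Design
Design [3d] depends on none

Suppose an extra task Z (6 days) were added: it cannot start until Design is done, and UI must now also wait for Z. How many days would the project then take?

Originally the project takes 19 days.
With Z inserted, UI now waits for max(Audio, Design, Z).
New critical path: Design→Z→UI→BugFix = 3+6+9+6 = 24 ⇒ 24 days.

24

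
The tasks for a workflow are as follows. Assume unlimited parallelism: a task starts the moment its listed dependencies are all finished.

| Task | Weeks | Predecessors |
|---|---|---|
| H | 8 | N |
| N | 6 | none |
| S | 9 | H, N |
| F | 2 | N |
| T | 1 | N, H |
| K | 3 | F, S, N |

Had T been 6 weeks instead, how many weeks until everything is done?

26

Actual critical path: N→H→S→K = 6+8+9+3 = 26 ⇒ 26 weeks.
The longest path through T is only 15 weeks, so T has float 11.
No other chain overtakes it, so the finish is 26 weeks.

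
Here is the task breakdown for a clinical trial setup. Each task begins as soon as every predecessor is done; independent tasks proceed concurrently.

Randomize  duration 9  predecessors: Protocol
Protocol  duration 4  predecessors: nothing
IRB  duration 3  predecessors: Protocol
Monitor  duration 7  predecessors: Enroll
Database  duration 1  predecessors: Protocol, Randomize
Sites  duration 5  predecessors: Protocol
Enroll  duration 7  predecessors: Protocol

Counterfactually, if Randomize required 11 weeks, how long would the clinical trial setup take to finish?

18

The binding path is Protocol→Enroll→Monitor = 4+7+7 = 18; finish at 18 weeks.
The longest path through Randomize is only 14 weeks, so Randomize has float 4.
That remains the longest chain; total 18 weeks.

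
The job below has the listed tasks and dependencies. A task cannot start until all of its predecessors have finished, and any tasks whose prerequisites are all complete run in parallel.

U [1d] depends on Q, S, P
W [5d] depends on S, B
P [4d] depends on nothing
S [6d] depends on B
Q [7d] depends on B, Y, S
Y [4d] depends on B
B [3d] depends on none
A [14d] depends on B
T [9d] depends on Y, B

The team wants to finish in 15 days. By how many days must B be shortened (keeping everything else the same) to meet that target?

2

Current finish: 17 days; target: 15.
B is on every critical path, so each day cut from B cuts the finish by one (this holds down to a finish of 15).
Need 17 − 15 = 2 days off B → B becomes 1 day, finish becomes 15.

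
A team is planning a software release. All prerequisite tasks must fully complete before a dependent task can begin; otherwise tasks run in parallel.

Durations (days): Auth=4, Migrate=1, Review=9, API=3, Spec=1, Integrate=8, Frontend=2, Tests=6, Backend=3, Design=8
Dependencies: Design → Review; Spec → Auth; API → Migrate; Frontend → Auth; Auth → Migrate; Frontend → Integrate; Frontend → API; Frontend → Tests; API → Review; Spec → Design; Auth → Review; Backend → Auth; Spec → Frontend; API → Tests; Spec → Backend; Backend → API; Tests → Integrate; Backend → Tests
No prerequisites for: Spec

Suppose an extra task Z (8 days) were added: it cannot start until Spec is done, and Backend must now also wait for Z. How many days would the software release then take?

Originally the software release takes 21 days.
With Z inserted, Backend now waits for max(Spec, Z).
New critical path: Spec→Z→Backend→API→Tests→Integrate = 1+8+3+3+6+8 = 29 ⇒ 29 days.

29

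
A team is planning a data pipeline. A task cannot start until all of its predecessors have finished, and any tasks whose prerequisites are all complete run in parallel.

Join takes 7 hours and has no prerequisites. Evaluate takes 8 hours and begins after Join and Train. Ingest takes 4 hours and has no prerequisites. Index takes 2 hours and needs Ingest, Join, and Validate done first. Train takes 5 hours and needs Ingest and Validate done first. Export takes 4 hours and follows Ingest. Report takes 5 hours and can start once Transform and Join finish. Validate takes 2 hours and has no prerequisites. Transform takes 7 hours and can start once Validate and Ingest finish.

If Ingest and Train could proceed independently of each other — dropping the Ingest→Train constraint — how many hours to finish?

Original critical path: Ingest→Train→Evaluate = 4+5+8 = 17 ⇒ 17 hours.
Without Ingest→Train, Train's earliest start moves from 4 to 2.
The longest chain is now Ingest→Transform→Report = 4+7+5 = 16, so the project takes 16 hours.

16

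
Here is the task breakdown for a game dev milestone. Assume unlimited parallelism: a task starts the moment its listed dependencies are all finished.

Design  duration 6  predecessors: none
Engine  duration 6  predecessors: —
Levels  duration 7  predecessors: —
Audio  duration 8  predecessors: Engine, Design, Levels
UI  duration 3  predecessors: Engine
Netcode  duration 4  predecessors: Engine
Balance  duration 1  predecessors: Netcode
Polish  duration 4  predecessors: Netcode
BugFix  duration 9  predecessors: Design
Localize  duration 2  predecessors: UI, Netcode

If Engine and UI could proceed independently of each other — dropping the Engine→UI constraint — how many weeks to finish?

Original critical path: Design→BugFix = 6+9 = 15 ⇒ 15 weeks.
Without Engine→UI, UI's earliest start moves from 6 to 0.
The longest chain is now Design→BugFix = 6+9 = 15, so the project takes 15 weeks.

15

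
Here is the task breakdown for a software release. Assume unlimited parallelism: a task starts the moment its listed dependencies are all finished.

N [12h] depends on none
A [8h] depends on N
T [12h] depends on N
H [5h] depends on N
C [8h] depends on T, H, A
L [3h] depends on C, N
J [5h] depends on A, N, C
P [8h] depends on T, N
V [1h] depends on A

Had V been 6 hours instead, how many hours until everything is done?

37

As given, the longest chain is N→T→C→J = 12+12+8+5 = 37, so the finish is 37 hours.
The longest path through V is only 21 hours, so V has float 16.
That remains the longest chain; total 37 hours.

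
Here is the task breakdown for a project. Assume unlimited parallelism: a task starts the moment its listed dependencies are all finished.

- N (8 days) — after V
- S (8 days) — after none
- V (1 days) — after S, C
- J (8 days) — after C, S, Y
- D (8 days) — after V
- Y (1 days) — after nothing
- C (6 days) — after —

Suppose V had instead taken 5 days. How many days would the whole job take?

21

Baseline: S→V→D = 8+1+8 = 17 → 17 days.
Since V is critical, the +4 change carries straight to that chain (now 21 days).
That remains the longest chain; total 21 days.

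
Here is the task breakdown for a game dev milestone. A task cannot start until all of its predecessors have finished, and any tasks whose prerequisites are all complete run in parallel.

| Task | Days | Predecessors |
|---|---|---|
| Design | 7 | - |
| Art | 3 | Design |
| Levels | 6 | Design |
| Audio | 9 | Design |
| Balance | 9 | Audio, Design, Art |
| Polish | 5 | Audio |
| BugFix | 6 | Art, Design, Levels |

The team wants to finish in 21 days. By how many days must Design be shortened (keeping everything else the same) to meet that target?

Current finish: 25 days; target: 21.
Design is on every critical path, so each day cut from Design cuts the finish by one (this holds down to a finish of 19).
Need 25 − 21 = 4 days off Design → Design becomes 3 days, finish becomes 21.

4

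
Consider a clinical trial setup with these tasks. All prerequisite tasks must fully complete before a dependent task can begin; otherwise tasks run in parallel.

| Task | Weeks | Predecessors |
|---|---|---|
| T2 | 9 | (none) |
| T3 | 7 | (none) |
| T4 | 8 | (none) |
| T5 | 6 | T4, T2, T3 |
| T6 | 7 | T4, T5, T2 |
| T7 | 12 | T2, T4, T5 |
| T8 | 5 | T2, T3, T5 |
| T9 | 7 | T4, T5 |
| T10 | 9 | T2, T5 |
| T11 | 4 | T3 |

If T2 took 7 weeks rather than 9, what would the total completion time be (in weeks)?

Actual critical path: T2→T5→T7 = 9+6+12 = 27 ⇒ 27 weeks.
T2 is on the critical path; changing it to 7 makes that path 25 weeks.
Now T4→T5→T7 = 8+6+12 = 26 is longest, so the finish becomes 26 weeks.

26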